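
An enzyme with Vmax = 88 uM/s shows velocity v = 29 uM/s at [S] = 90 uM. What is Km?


Km = [S] * (Vmax - v) / v
Km = 90 * (88 - 29) / 29
Km = 183.1034 uM

183.1034 uM


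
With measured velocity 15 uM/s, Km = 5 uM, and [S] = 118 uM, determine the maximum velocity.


Vmax = v * (Km + [S]) / [S]
Vmax = 15 * (5 + 118) / 118
Vmax = 15.6356 uM/s

15.6356 uM/s


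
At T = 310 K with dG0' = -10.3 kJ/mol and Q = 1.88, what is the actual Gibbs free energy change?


dG = dG0' + RT * ln(Q) / 1000
dG = -10.3 + 8.314 * 310 * ln(1.88) / 1000
dG = -8.673 kJ/mol

-8.673 kJ/mol


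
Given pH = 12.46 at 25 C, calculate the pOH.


pOH = 14 - pH
pOH = 14 - 12.46
pOH = 1.54

1.54


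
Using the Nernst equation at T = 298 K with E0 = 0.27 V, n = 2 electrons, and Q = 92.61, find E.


E = E0 - (RT/nF) * ln(Q)
E = 0.27 - (8.314 * 298 / (2 * 96485)) * ln(92.61)
E = 0.2119 V

0.2119 V


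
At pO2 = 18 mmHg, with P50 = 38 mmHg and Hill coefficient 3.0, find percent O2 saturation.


Y = pO2^n / (P50^n + pO2^n)
Y = 18^3.0 / (38^3.0 + 18^3.0)
Y = 9.61%

9.61%


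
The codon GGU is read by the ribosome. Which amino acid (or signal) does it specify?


Standard genetic code lookup.
Codon GGU -> Gly

Gly


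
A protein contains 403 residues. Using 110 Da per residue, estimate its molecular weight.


MW = n_residues * 110 Da
MW = 403 * 110
MW = 44330 Da

44330 Da


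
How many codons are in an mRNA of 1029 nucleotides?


codons = nucleotides / 3
codons = 1029 / 3 = 343

343


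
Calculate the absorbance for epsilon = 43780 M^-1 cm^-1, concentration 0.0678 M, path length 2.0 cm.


A = epsilon * c * l
A = 43780 * 0.0678 * 2.0
A = 5936.568

5936.568


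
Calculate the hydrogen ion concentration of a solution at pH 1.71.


[H+] = 10^(-pH)
[H+] = 10^(-1.71)
[H+] = 0.0195 M

0.0195 M


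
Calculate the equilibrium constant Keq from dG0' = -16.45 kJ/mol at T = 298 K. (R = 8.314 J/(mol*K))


Keq = exp(-dG0 * 1000 / (R * T))
Keq = exp(-(-16.45) * 1000 / (8.314 * 298))
Keq = 764.7621

764.7621


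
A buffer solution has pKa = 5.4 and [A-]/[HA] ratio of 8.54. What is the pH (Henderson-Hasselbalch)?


pH = pKa + log10([A-]/[HA])
pH = 5.4 + log10(8.54)
pH = 6.3315

6.3315


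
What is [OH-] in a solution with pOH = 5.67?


[OH-] = 10^(-pOH)
[OH-] = 10^(-5.67)
[OH-] = 2.138e-06 M

2.138e-06 M


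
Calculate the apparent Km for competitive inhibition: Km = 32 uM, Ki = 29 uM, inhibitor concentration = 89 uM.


Km_app = Km * (1 + [I]/Ki)
Km_app = 32 * (1 + 89/29)
Km_app = 130.2069 uM

130.2069 uM


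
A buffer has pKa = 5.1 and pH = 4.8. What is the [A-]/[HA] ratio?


[A-]/[HA] = 10^(pH - pKa)
= 10^(4.8 - 5.1)
= 0.5012

0.5012


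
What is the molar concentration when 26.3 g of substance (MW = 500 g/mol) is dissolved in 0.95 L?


C = (mass / MW) / volume
C = (26.3 / 500) / 0.95
C = 0.0554 M

0.0554 M


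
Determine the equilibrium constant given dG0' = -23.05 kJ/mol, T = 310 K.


Keq = exp(-dG0 * 1000 / (R * T))
Keq = exp(-(-23.05) * 1000 / (8.314 * 310))
Keq = 7656.6449

7656.6449


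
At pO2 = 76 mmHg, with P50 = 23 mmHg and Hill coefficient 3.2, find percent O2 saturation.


Y = pO2^n / (P50^n + pO2^n)
Y = 76^3.2 / (23^3.2 + 76^3.2)
Y = 97.86%

97.86%


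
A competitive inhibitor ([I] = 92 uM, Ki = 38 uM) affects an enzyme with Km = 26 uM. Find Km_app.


Km_app = Km * (1 + [I]/Ki)
Km_app = 26 * (1 + 92/38)
Km_app = 88.9474 uM

88.9474 uM


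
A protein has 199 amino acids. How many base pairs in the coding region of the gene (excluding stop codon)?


Each amino acid = 1 codon = 3 bp
bp = 199 * 3 = 597 bp

597 bp


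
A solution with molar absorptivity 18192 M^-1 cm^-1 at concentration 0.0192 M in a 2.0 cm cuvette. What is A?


A = epsilon * c * l
A = 18192 * 0.0192 * 2.0
A = 698.5728

698.5728


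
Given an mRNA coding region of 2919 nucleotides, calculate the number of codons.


codons = nucleotides / 3
codons = 2919 / 3 = 973

973


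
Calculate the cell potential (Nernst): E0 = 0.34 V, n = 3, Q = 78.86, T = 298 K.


E = E0 - (RT/nF) * ln(Q)
E = 0.34 - (8.314 * 298 / (3 * 96485)) * ln(78.86)
E = 0.3026 V

0.3026 V


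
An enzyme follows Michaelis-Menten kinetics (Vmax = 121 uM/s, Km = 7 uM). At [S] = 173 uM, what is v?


v = Vmax * [S] / (Km + [S])
v = 121 * 173 / (7 + 173)
v = 116.2944 uM/s

116.2944 uM/s


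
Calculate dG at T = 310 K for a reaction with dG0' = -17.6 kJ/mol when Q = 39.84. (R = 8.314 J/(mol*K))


dG = dG0' + RT * ln(Q) / 1000
dG = -17.6 + 8.314 * 310 * ln(39.84) / 1000
dG = -8.1028 kJ/mol

-8.1028 kJ/mol


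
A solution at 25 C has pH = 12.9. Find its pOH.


pOH = 14 - pH
pOH = 14 - 12.9
pOH = 1.1

1.1


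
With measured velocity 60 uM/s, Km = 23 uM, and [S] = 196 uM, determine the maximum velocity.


Vmax = v * (Km + [S]) / [S]
Vmax = 60 * (23 + 196) / 196
Vmax = 67.0408 uM/s

67.0408 uM/s


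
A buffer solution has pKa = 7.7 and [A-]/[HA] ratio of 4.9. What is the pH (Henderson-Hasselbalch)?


pH = pKa + log10([A-]/[HA])
pH = 7.7 + log10(4.9)
pH = 8.3902

8.3902


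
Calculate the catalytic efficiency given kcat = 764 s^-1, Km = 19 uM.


Catalytic efficiency = kcat / Km
= 764 / 19
= 40.2105 uM^-1*s^-1

40.2105 uM^-1*s^-1


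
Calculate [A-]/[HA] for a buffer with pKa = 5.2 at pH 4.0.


[A-]/[HA] = 10^(pH - pKa)
= 10^(4.0 - 5.2)
= 0.0631

0.0631


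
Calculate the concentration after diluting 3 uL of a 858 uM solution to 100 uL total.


C2 = C1 * V1 / V2
C2 = 858 * 3 / 100
C2 = 25.74 uM

25.74 uM


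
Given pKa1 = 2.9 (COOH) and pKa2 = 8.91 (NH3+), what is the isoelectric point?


pI = (pKa1 + pKa2) / 2
pI = (2.9 + 8.91) / 2
pI = 5.905

5.905


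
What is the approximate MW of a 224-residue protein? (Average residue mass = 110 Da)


MW = n_residues * 110 Da
MW = 224 * 110
MW = 24640 Da

24640 Da


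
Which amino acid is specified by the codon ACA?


Standard genetic code lookup.
Codon ACA -> Thr

Thr


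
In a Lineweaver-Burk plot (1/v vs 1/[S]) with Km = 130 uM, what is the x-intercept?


x-intercept = -1/Km
= -1/130
= -0.0077 1/uM

-0.0077 1/uM


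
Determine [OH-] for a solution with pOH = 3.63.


[OH-] = 10^(-pOH)
[OH-] = 10^(-3.63)
[OH-] = 2.344e-04 M

2.344e-04 M


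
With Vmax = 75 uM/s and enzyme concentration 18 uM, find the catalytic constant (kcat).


kcat = Vmax / [E]t
kcat = 75 / 18
kcat = 4.1667 s^-1

4.1667 s^-1


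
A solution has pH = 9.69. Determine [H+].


[H+] = 10^(-pH)
[H+] = 10^(-9.69)
[H+] = 2.042e-10 M

2.042e-10 M


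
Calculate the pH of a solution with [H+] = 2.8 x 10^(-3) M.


pH = -log10([H+])
pH = -log10(2.8 x 10^(-3))
pH = 2.5528

2.5528


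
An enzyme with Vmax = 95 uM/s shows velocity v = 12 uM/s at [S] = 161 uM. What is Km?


Km = [S] * (Vmax - v) / v
Km = 161 * (95 - 12) / 12
Km = 1113.5833 uM

1113.5833 uM


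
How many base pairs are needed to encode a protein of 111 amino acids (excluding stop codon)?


Each amino acid = 1 codon = 3 bp
bp = 111 * 3 = 333 bp

333 bp


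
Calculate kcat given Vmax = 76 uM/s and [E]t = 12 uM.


kcat = Vmax / [E]t
kcat = 76 / 12
kcat = 6.3333 s^-1

6.3333 s^-1


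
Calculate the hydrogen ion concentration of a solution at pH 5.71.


[H+] = 10^(-pH)
[H+] = 10^(-5.71)
[H+] = 1.950e-06 M

1.950e-06 M


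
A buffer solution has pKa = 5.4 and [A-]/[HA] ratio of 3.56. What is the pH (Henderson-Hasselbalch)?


pH = pKa + log10([A-]/[HA])
pH = 5.4 + log10(3.56)
pH = 5.9514

5.9514


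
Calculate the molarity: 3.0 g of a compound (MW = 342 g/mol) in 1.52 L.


C = (mass / MW) / volume
C = (3.0 / 342) / 1.52
C = 0.0058 M

0.0058 M


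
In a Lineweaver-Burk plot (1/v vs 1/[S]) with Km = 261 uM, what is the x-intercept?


x-intercept = -1/Km
= -1/261
= -0.0038 1/uM

-0.0038 1/uM


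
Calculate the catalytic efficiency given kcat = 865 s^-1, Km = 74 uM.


Catalytic efficiency = kcat / Km
= 865 / 74
= 11.6892 uM^-1*s^-1

11.6892 uM^-1*s^-1


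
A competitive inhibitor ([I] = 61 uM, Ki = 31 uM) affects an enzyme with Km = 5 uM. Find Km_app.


Km_app = Km * (1 + [I]/Ki)
Km_app = 5 * (1 + 61/31)
Km_app = 14.8387 uM

14.8387 uM


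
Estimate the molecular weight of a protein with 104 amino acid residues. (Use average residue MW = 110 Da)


MW = n_residues * 110 Da
MW = 104 * 110
MW = 11440 Da

11440 Da


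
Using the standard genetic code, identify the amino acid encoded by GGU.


Standard genetic code lookup.
Codon GGU -> Gly

Gly


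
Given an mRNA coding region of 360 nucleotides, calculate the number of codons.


codons = nucleotides / 3
codons = 360 / 3 = 120

120


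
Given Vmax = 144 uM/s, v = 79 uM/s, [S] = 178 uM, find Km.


Km = [S] * (Vmax - v) / v
Km = 178 * (144 - 79) / 79
Km = 146.4557 uM

146.4557 uM


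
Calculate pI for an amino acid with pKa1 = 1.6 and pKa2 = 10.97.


pI = (pKa1 + pKa2) / 2
pI = (1.6 + 10.97) / 2
pI = 6.285

6.285


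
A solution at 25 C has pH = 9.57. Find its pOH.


pOH = 14 - pH
pOH = 14 - 9.57
pOH = 4.43

4.43


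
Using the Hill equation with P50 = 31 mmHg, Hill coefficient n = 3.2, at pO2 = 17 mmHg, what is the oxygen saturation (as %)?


Y = pO2^n / (P50^n + pO2^n)
Y = 17^3.2 / (31^3.2 + 17^3.2)
Y = 12.76%

12.76%


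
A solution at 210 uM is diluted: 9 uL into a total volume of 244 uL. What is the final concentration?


C2 = C1 * V1 / V2
C2 = 210 * 9 / 244
C2 = 7.7459 uM

7.7459 uM


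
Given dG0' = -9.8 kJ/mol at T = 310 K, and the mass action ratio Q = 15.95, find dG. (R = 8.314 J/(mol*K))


dG = dG0' + RT * ln(Q) / 1000
dG = -9.8 + 8.314 * 310 * ln(15.95) / 1000
dG = -2.6622 kJ/mol

-2.6622 kJ/mol


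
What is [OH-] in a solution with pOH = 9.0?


[OH-] = 10^(-pOH)
[OH-] = 10^(-9.0)
[OH-] = 1.000e-09 M

1.000e-09 M


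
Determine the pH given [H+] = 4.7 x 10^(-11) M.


pH = -log10([H+])
pH = -log10(4.7 x 10^(-11))
pH = 10.3279

10.3279


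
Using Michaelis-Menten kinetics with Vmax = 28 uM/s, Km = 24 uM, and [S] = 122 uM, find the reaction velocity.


v = Vmax * [S] / (Km + [S])
v = 28 * 122 / (24 + 122)
v = 23.3973 uM/s

23.3973 uM/s


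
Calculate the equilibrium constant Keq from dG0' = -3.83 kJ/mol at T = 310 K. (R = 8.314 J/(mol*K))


Keq = exp(-dG0 * 1000 / (R * T))
Keq = exp(-(-3.83) * 1000 / (8.314 * 310))
Keq = 4.4195

4.4195


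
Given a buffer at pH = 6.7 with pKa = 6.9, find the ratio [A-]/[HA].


[A-]/[HA] = 10^(pH - pKa)
= 10^(6.7 - 6.9)
= 0.631

0.631


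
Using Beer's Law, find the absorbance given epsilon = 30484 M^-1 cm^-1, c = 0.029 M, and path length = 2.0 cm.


A = epsilon * c * l
A = 30484 * 0.029 * 2.0
A = 1768.072

1768.072


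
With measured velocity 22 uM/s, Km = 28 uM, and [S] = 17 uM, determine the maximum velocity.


Vmax = v * (Km + [S]) / [S]
Vmax = 22 * (28 + 17) / 17
Vmax = 58.2353 uM/s

58.2353 uM/s


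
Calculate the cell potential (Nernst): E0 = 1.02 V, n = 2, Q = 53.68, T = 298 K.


E = E0 - (RT/nF) * ln(Q)
E = 1.02 - (8.314 * 298 / (2 * 96485)) * ln(53.68)
E = 0.9689 V

0.9689 V


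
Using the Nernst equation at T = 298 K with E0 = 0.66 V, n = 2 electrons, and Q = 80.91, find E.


E = E0 - (RT/nF) * ln(Q)
E = 0.66 - (8.314 * 298 / (2 * 96485)) * ln(80.91)
E = 0.6036 V

0.6036 V


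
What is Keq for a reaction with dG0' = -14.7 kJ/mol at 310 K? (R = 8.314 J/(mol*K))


Keq = exp(-dG0 * 1000 / (R * T))
Keq = exp(-(-14.7) * 1000 / (8.314 * 310))
Keq = 299.9317

299.9317


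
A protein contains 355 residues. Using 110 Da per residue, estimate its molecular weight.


MW = n_residues * 110 Da
MW = 355 * 110
MW = 39050 Da

39050 Da


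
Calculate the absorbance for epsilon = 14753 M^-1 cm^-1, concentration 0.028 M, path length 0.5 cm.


A = epsilon * c * l
A = 14753 * 0.028 * 0.5
A = 206.542

206.542


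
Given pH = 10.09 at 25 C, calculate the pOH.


pOH = 14 - pH
pOH = 14 - 10.09
pOH = 3.91

3.91


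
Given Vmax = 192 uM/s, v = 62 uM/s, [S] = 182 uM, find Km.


Km = [S] * (Vmax - v) / v
Km = 182 * (192 - 62) / 62
Km = 381.6129 uM

381.6129 uM


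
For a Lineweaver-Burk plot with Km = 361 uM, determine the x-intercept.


x-intercept = -1/Km
= -1/361
= -0.0028 1/uM

-0.0028 1/uM


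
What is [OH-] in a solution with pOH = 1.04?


[OH-] = 10^(-pOH)
[OH-] = 10^(-1.04)
[OH-] = 0.0912 M

0.0912 M


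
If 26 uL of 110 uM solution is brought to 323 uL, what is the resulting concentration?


C2 = C1 * V1 / V2
C2 = 110 * 26 / 323
C2 = 8.8545 uM

8.8545 uM


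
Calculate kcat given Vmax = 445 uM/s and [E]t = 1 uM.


kcat = Vmax / [E]t
kcat = 445 / 1
kcat = 445.0 s^-1

445.0 s^-1


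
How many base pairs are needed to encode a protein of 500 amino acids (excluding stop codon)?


Each amino acid = 1 codon = 3 bp
bp = 500 * 3 = 1500 bp

1500 bp


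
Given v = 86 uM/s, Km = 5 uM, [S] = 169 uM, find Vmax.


Vmax = v * (Km + [S]) / [S]
Vmax = 86 * (5 + 169) / 169
Vmax = 88.5444 uM/s

88.5444 uM/s


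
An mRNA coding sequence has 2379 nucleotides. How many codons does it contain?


codons = nucleotides / 3
codons = 2379 / 3 = 793

793


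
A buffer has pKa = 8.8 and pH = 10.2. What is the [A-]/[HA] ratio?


[A-]/[HA] = 10^(pH - pKa)
= 10^(10.2 - 8.8)
= 25.1189

25.1189


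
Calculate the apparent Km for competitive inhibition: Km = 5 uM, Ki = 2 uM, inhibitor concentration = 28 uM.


Km_app = Km * (1 + [I]/Ki)
Km_app = 5 * (1 + 28/2)
Km_app = 75.0 uM

75.0 uM


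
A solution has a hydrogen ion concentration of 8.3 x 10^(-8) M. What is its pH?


pH = -log10([H+])
pH = -log10(8.3 x 10^(-8))
pH = 7.0809

7.0809


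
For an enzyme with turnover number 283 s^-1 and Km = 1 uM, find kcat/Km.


Catalytic efficiency = kcat / Km
= 283 / 1
= 283.0 uM^-1*s^-1

283.0 uM^-1*s^-1


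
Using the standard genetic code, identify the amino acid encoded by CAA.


Standard genetic code lookup.
Codon CAA -> Gln

Gln


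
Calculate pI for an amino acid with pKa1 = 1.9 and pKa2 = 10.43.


pI = (pKa1 + pKa2) / 2
pI = (1.9 + 10.43) / 2
pI = 6.165

6.165


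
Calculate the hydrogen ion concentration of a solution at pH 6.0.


[H+] = 10^(-pH)
[H+] = 10^(-6.0)
[H+] = 1.000e-06 M

1.000e-06 M


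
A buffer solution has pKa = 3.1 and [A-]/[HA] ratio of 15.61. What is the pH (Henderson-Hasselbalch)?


pH = pKa + log10([A-]/[HA])
pH = 3.1 + log10(15.61)
pH = 4.2934

4.2934


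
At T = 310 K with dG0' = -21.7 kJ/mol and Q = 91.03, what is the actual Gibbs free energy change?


dG = dG0' + RT * ln(Q) / 1000
dG = -21.7 + 8.314 * 310 * ln(91.03) / 1000
dG = -10.0731 kJ/mol

-10.0731 kJ/mol


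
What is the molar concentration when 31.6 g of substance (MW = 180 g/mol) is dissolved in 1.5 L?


C = (mass / MW) / volume
C = (31.6 / 180) / 1.5
C = 0.117 M

0.117 M


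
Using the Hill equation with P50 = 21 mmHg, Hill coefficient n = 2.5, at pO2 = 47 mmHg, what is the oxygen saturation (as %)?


Y = pO2^n / (P50^n + pO2^n)
Y = 47^2.5 / (21^2.5 + 47^2.5)
Y = 88.23%

88.23%


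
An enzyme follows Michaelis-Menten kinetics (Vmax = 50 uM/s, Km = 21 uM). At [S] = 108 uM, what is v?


v = Vmax * [S] / (Km + [S])
v = 50 * 108 / (21 + 108)
v = 41.8605 uM/s

41.8605 uM/s


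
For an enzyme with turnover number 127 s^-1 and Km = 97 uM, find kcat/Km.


Catalytic efficiency = kcat / Km
= 127 / 97
= 1.3093 uM^-1*s^-1

1.3093 uM^-1*s^-1


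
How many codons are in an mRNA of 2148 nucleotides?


codons = nucleotides / 3
codons = 2148 / 3 = 716

716


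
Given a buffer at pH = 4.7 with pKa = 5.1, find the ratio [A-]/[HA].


[A-]/[HA] = 10^(pH - pKa)
= 10^(4.7 - 5.1)
= 0.3981

0.3981


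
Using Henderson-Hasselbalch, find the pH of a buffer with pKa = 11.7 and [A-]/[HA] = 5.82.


pH = pKa + log10([A-]/[HA])
pH = 11.7 + log10(5.82)
pH = 12.4649

12.4649


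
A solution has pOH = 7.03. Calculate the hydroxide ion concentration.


[OH-] = 10^(-pOH)
[OH-] = 10^(-7.03)
[OH-] = 9.333e-08 M

9.333e-08 M


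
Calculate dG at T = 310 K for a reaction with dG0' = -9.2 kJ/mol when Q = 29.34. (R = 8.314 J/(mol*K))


dG = dG0' + RT * ln(Q) / 1000
dG = -9.2 + 8.314 * 310 * ln(29.34) / 1000
dG = -0.4913 kJ/mol

-0.4913 kJ/mol


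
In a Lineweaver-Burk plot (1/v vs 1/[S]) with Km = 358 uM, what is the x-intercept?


x-intercept = -1/Km
= -1/358
= -0.0028 1/uM

-0.0028 1/uM


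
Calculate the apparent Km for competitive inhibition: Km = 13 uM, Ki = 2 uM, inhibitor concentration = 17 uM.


Km_app = Km * (1 + [I]/Ki)
Km_app = 13 * (1 + 17/2)
Km_app = 123.5 uM

123.5 uM


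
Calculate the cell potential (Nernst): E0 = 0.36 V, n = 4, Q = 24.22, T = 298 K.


E = E0 - (RT/nF) * ln(Q)
E = 0.36 - (8.314 * 298 / (4 * 96485)) * ln(24.22)
E = 0.3395 V

0.3395 V


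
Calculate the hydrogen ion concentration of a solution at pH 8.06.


[H+] = 10^(-pH)
[H+] = 10^(-8.06)
[H+] = 8.710e-09 M

8.710e-09 M


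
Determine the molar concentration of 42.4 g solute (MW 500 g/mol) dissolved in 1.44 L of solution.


C = (mass / MW) / volume
C = (42.4 / 500) / 1.44
C = 0.0589 M

0.0589 M


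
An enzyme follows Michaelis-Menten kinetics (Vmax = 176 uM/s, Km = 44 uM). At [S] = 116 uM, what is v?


v = Vmax * [S] / (Km + [S])
v = 176 * 116 / (44 + 116)
v = 127.6 uM/s

127.6 uM/s


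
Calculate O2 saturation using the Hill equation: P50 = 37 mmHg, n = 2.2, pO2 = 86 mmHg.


Y = pO2^n / (P50^n + pO2^n)
Y = 86^2.2 / (37^2.2 + 86^2.2)
Y = 86.48%

86.48%


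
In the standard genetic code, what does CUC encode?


Standard genetic code lookup.
Codon CUC -> Leu

Leu


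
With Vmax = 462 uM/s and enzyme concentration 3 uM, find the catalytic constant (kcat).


kcat = Vmax / [E]t
kcat = 462 / 3
kcat = 154.0 s^-1

154.0 s^-1


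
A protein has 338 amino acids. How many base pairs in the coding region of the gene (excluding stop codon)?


Each amino acid = 1 codon = 3 bp
bp = 338 * 3 = 1014 bp

1014 bp


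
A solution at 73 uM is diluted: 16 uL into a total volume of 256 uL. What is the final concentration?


C2 = C1 * V1 / V2
C2 = 73 * 16 / 256
C2 = 4.5625 uM

4.5625 uM


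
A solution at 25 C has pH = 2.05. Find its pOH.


pOH = 14 - pH
pOH = 14 - 2.05
pOH = 11.95

11.95


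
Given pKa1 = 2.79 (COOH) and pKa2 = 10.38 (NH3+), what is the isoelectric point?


pI = (pKa1 + pKa2) / 2
pI = (2.79 + 10.38) / 2
pI = 6.585

6.585


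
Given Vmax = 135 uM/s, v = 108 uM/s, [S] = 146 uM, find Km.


Km = [S] * (Vmax - v) / v
Km = 146 * (135 - 108) / 108
Km = 36.5 uM

36.5 uM


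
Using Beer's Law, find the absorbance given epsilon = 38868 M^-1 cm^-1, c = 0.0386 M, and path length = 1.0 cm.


A = epsilon * c * l
A = 38868 * 0.0386 * 1.0
A = 1500.3048

1500.3048


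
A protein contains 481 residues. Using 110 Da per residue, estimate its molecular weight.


MW = n_residues * 110 Da
MW = 481 * 110
MW = 52910 Da

52910 Da


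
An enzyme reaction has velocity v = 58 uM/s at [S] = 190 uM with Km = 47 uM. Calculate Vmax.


Vmax = v * (Km + [S]) / [S]
Vmax = 58 * (47 + 190) / 190
Vmax = 72.3474 uM/s

72.3474 uM/s


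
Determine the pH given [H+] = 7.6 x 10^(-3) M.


pH = -log10([H+])
pH = -log10(7.6 x 10^(-3))
pH = 2.1192

2.1192


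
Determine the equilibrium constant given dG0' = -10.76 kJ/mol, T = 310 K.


Keq = exp(-dG0 * 1000 / (R * T))
Keq = exp(-(-10.76) * 1000 / (8.314 * 310))
Keq = 65.0299

65.0299


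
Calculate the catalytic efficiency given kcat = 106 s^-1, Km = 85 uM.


Catalytic efficiency = kcat / Km
= 106 / 85
= 1.2471 uM^-1*s^-1

1.2471 uM^-1*s^-1


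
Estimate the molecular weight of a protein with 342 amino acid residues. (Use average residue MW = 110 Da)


MW = n_residues * 110 Da
MW = 342 * 110
MW = 37620 Da

37620 Da


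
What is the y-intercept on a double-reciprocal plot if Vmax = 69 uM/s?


y-intercept = 1/Vmax
= 1/69
= 0.0145 s/uM

0.0145 s/uM


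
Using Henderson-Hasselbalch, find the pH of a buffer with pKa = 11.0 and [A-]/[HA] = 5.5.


pH = pKa + log10([A-]/[HA])
pH = 11.0 + log10(5.5)
pH = 11.7404

11.7404


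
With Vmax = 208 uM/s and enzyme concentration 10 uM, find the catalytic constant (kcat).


kcat = Vmax / [E]t
kcat = 208 / 10
kcat = 20.8 s^-1

20.8 s^-1


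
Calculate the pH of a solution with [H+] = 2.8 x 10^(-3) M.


pH = -log10([H+])
pH = -log10(2.8 x 10^(-3))
pH = 2.5528

2.5528


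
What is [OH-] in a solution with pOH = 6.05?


[OH-] = 10^(-pOH)
[OH-] = 10^(-6.05)
[OH-] = 8.913e-07 M

8.913e-07 M


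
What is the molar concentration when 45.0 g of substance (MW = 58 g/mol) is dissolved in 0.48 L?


C = (mass / MW) / volume
C = (45.0 / 58) / 0.48
C = 1.6164 M

1.6164 M


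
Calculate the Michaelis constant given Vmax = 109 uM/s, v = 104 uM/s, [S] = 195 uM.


Km = [S] * (Vmax - v) / v
Km = 195 * (109 - 104) / 104
Km = 9.375 uM

9.375 uM


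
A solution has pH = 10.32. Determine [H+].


[H+] = 10^(-pH)
[H+] = 10^(-10.32)
[H+] = 4.786e-11 M

4.786e-11 M


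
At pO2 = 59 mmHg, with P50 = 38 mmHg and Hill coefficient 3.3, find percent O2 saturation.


Y = pO2^n / (P50^n + pO2^n)
Y = 59^3.3 / (38^3.3 + 59^3.3)
Y = 81.03%

81.03%


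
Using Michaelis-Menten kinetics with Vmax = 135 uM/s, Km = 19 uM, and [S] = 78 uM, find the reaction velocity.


v = Vmax * [S] / (Km + [S])
v = 135 * 78 / (19 + 78)
v = 108.5567 uM/s

108.5567 uM/s


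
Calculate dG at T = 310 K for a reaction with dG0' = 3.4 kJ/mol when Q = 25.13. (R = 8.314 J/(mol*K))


dG = dG0' + RT * ln(Q) / 1000
dG = 3.4 + 8.314 * 310 * ln(25.13) / 1000
dG = 11.7095 kJ/mol

11.7095 kJ/mol


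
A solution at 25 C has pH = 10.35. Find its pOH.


pOH = 14 - pH
pOH = 14 - 10.35
pOH = 3.65

3.65


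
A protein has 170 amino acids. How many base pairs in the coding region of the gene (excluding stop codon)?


Each amino acid = 1 codon = 3 bp
bp = 170 * 3 = 510 bp

510 bp


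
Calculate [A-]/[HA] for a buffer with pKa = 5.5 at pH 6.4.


[A-]/[HA] = 10^(pH - pKa)
= 10^(6.4 - 5.5)
= 7.9433

7.9433


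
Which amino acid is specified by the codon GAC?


Standard genetic code lookup.
Codon GAC -> Asp

Asp


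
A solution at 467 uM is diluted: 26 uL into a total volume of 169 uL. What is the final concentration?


C2 = C1 * V1 / V2
C2 = 467 * 26 / 169
C2 = 71.8462 uM

71.8462 uM


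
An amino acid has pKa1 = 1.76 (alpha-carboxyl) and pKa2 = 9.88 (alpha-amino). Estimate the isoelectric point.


pI = (pKa1 + pKa2) / 2
pI = (1.76 + 9.88) / 2
pI = 5.82

5.82


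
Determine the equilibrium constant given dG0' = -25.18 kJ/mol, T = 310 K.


Keq = exp(-dG0 * 1000 / (R * T))
Keq = exp(-(-25.18) * 1000 / (8.314 * 310))
Keq = 17496.6134

17496.6134


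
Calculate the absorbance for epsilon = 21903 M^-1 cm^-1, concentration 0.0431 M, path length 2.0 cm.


A = epsilon * c * l
A = 21903 * 0.0431 * 2.0
A = 1888.0386

1888.0386


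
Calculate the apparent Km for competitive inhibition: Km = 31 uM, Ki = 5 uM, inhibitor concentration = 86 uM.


Km_app = Km * (1 + [I]/Ki)
Km_app = 31 * (1 + 86/5)
Km_app = 564.2 uM

564.2 uM


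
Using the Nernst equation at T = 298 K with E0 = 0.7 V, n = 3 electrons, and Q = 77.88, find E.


E = E0 - (RT/nF) * ln(Q)
E = 0.7 - (8.314 * 298 / (3 * 96485)) * ln(77.88)
E = 0.6627 V

0.6627 V


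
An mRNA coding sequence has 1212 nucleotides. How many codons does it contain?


codons = nucleotides / 3
codons = 1212 / 3 = 404

404


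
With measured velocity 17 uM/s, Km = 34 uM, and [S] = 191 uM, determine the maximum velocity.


Vmax = v * (Km + [S]) / [S]
Vmax = 17 * (34 + 191) / 191
Vmax = 20.0262 uM/s

20.0262 uM/s


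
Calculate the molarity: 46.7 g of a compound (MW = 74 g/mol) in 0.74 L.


C = (mass / MW) / volume
C = (46.7 / 74) / 0.74
C = 0.8528 M

0.8528 M


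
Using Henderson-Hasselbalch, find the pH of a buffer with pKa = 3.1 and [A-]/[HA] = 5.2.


pH = pKa + log10([A-]/[HA])
pH = 3.1 + log10(5.2)
pH = 3.816

3.816


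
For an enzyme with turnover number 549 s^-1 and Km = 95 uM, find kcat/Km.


Catalytic efficiency = kcat / Km
= 549 / 95
= 5.7789 uM^-1*s^-1

5.7789 uM^-1*s^-1


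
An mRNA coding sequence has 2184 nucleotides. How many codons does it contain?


codons = nucleotides / 3
codons = 2184 / 3 = 728

728


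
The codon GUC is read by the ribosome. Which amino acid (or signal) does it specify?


Standard genetic code lookup.
Codon GUC -> Val

Val


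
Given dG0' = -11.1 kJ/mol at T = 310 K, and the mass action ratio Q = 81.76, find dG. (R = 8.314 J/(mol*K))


dG = dG0' + RT * ln(Q) / 1000
dG = -11.1 + 8.314 * 310 * ln(81.76) / 1000
dG = 0.2501 kJ/mol

0.2501 kJ/mol


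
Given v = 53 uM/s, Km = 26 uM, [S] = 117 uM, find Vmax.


Vmax = v * (Km + [S]) / [S]
Vmax = 53 * (26 + 117) / 117
Vmax = 64.7778 uM/s

64.7778 uM/s


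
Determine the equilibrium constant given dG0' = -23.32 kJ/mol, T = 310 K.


Keq = exp(-dG0 * 1000 / (R * T))
Keq = exp(-(-23.32) * 1000 / (8.314 * 310))
Keq = 8502.2689

8502.2689


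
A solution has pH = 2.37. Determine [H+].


[H+] = 10^(-pH)
[H+] = 10^(-2.37)
[H+] = 0.0043 M

0.0043 M


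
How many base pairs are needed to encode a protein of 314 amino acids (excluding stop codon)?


Each amino acid = 1 codon = 3 bp
bp = 314 * 3 = 942 bp

942 bp


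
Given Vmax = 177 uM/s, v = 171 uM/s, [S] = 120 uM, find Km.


Km = [S] * (Vmax - v) / v
Km = 120 * (177 - 171) / 171
Km = 4.2105 uM

4.2105 uM


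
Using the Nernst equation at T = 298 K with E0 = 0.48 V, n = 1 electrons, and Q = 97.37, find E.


E = E0 - (RT/nF) * ln(Q)
E = 0.48 - (8.314 * 298 / (1 * 96485)) * ln(97.37)
E = 0.3624 V

0.3624 V


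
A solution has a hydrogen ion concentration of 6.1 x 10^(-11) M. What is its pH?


pH = -log10([H+])
pH = -log10(6.1 x 10^(-11))
pH = 10.2147

10.2147


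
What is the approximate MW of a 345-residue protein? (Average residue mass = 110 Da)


MW = n_residues * 110 Da
MW = 345 * 110
MW = 37950 Da

37950 Da


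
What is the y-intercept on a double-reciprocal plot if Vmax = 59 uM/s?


y-intercept = 1/Vmax
= 1/59
= 0.0169 s/uM

0.0169 s/uM


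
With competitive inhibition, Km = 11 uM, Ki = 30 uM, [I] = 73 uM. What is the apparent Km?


Km_app = Km * (1 + [I]/Ki)
Km_app = 11 * (1 + 73/30)
Km_app = 37.7667 uM

37.7667 uM


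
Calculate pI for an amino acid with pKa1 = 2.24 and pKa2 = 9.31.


pI = (pKa1 + pKa2) / 2
pI = (2.24 + 9.31) / 2
pI = 5.775

5.775


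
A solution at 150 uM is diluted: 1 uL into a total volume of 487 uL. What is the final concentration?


C2 = C1 * V1 / V2
C2 = 150 * 1 / 487
C2 = 0.308 uM

0.308 uM


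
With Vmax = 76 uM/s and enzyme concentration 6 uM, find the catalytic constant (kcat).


kcat = Vmax / [E]t
kcat = 76 / 6
kcat = 12.6667 s^-1

12.6667 s^-1


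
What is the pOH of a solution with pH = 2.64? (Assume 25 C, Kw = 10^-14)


pOH = 14 - pH
pOH = 14 - 2.64
pOH = 11.36

11.36


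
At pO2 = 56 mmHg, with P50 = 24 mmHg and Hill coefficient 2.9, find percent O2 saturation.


Y = pO2^n / (P50^n + pO2^n)
Y = 56^2.9 / (24^2.9 + 56^2.9)
Y = 92.11%

92.11%


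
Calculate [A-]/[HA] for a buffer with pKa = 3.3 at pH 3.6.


[A-]/[HA] = 10^(pH - pKa)
= 10^(3.6 - 3.3)
= 1.9953

1.9953


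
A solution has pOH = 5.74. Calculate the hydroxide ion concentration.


[OH-] = 10^(-pOH)
[OH-] = 10^(-5.74)
[OH-] = 1.820e-06 M

1.820e-06 M


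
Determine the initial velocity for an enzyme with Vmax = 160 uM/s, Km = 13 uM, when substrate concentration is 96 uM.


v = Vmax * [S] / (Km + [S])
v = 160 * 96 / (13 + 96)
v = 140.9174 uM/s

140.9174 uM/s


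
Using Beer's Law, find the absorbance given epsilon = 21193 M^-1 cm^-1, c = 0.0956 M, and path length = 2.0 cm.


A = epsilon * c * l
A = 21193 * 0.0956 * 2.0
A = 4052.1016

4052.1016


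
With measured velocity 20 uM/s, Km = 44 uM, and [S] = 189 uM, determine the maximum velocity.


Vmax = v * (Km + [S]) / [S]
Vmax = 20 * (44 + 189) / 189
Vmax = 24.6561 uM/s

24.6561 uM/s


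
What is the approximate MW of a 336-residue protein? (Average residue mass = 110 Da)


MW = n_residues * 110 Da
MW = 336 * 110
MW = 36960 Da

36960 Da


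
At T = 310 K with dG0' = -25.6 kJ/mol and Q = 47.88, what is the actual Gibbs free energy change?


dG = dG0' + RT * ln(Q) / 1000
dG = -25.6 + 8.314 * 310 * ln(47.88) / 1000
dG = -15.6291 kJ/mol

-15.6291 kJ/mol


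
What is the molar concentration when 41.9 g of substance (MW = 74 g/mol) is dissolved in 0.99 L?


C = (mass / MW) / volume
C = (41.9 / 74) / 0.99
C = 0.5719 M

0.5719 M


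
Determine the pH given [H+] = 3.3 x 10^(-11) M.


pH = -log10([H+])
pH = -log10(3.3 x 10^(-11))
pH = 10.4815

10.4815


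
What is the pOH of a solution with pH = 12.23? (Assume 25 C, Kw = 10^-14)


pOH = 14 - pH
pOH = 14 - 12.23
pOH = 1.77

1.77


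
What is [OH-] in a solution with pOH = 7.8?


[OH-] = 10^(-pOH)
[OH-] = 10^(-7.8)
[OH-] = 1.585e-08 M

1.585e-08 M


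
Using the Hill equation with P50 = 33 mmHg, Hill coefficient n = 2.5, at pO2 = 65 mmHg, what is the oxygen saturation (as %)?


Y = pO2^n / (P50^n + pO2^n)
Y = 65^2.5 / (33^2.5 + 65^2.5)
Y = 84.48%

84.48%


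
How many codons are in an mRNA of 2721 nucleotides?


codons = nucleotides / 3
codons = 2721 / 3 = 907

907


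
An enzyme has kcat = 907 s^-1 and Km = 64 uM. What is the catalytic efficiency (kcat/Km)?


Catalytic efficiency = kcat / Km
= 907 / 64
= 14.1719 uM^-1*s^-1

14.1719 uM^-1*s^-1


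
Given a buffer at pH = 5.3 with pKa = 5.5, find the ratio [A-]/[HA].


[A-]/[HA] = 10^(pH - pKa)
= 10^(5.3 - 5.5)
= 0.631

0.631


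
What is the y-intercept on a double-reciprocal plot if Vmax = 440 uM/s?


y-intercept = 1/Vmax
= 1/440
= 0.0023 s/uM

0.0023 s/uM


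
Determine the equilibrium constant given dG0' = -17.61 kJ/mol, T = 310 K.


Keq = exp(-dG0 * 1000 / (R * T))
Keq = exp(-(-17.61) * 1000 / (8.314 * 310))
Keq = 927.6235

927.6235


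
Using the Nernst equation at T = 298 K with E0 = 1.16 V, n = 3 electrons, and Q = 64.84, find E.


E = E0 - (RT/nF) * ln(Q)
E = 1.16 - (8.314 * 298 / (3 * 96485)) * ln(64.84)
E = 1.1243 V

1.1243 V


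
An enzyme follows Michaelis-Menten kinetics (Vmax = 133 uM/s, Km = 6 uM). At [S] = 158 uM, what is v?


v = Vmax * [S] / (Km + [S])
v = 133 * 158 / (6 + 158)
v = 128.1341 uM/s

128.1341 uM/s


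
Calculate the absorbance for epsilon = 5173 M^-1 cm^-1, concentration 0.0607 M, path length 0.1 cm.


A = epsilon * c * l
A = 5173 * 0.0607 * 0.1
A = 31.4001

31.4001


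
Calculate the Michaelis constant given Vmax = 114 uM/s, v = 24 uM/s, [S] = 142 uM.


Km = [S] * (Vmax - v) / v
Km = 142 * (114 - 24) / 24
Km = 532.5 uM

532.5 uM


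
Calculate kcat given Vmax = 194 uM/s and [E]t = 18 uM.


kcat = Vmax / [E]t
kcat = 194 / 18
kcat = 10.7778 s^-1

10.7778 s^-1


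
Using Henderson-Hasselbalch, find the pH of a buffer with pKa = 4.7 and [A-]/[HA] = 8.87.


pH = pKa + log10([A-]/[HA])
pH = 4.7 + log10(8.87)
pH = 5.6479

5.6479


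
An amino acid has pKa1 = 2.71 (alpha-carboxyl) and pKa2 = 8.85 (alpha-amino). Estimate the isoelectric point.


pI = (pKa1 + pKa2) / 2
pI = (2.71 + 8.85) / 2
pI = 5.78

5.78


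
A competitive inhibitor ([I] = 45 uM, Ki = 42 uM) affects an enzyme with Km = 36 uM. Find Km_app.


Km_app = Km * (1 + [I]/Ki)
Km_app = 36 * (1 + 45/42)
Km_app = 74.5714 uM

74.5714 uM


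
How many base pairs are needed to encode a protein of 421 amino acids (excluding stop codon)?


Each amino acid = 1 codon = 3 bp
bp = 421 * 3 = 1263 bp

1263 bp


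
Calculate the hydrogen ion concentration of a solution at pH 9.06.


[H+] = 10^(-pH)
[H+] = 10^(-9.06)
[H+] = 8.710e-10 M

8.710e-10 M


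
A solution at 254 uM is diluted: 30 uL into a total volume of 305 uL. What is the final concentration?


C2 = C1 * V1 / V2
C2 = 254 * 30 / 305
C2 = 24.9836 uM

24.9836 uM


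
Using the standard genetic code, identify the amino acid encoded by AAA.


Standard genetic code lookup.
Codon AAA -> Lys

Lys


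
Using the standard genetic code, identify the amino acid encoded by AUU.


Standard genetic code lookup.
Codon AUU -> Ile

Ile


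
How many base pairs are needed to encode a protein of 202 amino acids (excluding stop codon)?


Each amino acid = 1 codon = 3 bp
bp = 202 * 3 = 606 bp

606 bp


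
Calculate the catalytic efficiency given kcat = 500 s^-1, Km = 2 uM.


Catalytic efficiency = kcat / Km
= 500 / 2
= 250.0 uM^-1*s^-1

250.0 uM^-1*s^-1


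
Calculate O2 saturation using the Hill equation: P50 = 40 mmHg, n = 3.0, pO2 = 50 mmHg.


Y = pO2^n / (P50^n + pO2^n)
Y = 50^3.0 / (40^3.0 + 50^3.0)
Y = 66.14%

66.14%


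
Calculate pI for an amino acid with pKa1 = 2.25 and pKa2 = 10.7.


pI = (pKa1 + pKa2) / 2
pI = (2.25 + 10.7) / 2
pI = 6.475

6.475


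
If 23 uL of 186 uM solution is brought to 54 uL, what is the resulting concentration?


C2 = C1 * V1 / V2
C2 = 186 * 23 / 54
C2 = 79.2222 uM

79.2222 uM


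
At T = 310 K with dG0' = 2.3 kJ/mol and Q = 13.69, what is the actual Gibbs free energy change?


dG = dG0' + RT * ln(Q) / 1000
dG = 2.3 + 8.314 * 310 * ln(13.69) / 1000
dG = 9.044 kJ/mol

9.044 kJ/mol


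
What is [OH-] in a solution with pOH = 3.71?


[OH-] = 10^(-pOH)
[OH-] = 10^(-3.71)
[OH-] = 1.950e-04 M

1.950e-04 M


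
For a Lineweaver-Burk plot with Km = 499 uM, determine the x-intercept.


x-intercept = -1/Km
= -1/499
= -0.002 1/uM

-0.002 1/uM


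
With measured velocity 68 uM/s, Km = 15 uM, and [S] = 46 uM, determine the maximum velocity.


Vmax = v * (Km + [S]) / [S]
Vmax = 68 * (15 + 46) / 46
Vmax = 90.1739 uM/s

90.1739 uM/s


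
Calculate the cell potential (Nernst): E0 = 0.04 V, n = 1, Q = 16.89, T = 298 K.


E = E0 - (RT/nF) * ln(Q)
E = 0.04 - (8.314 * 298 / (1 * 96485)) * ln(16.89)
E = -0.0326 V

-0.0326 V


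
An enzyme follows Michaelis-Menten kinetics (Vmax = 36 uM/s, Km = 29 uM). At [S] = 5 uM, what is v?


v = Vmax * [S] / (Km + [S])
v = 36 * 5 / (29 + 5)
v = 5.2941 uM/s

5.2941 uM/s


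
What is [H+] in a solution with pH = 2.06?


[H+] = 10^(-pH)
[H+] = 10^(-2.06)
[H+] = 0.0087 M

0.0087 M


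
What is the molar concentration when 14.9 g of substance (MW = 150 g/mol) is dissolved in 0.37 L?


C = (mass / MW) / volume
C = (14.9 / 150) / 0.37
C = 0.2685 M

0.2685 M


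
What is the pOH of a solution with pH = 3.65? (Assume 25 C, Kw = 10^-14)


pOH = 14 - pH
pOH = 14 - 3.65
pOH = 10.35

10.35


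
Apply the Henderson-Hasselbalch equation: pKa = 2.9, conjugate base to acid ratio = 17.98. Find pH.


pH = pKa + log10([A-]/[HA])
pH = 2.9 + log10(17.98)
pH = 4.1548

4.1548


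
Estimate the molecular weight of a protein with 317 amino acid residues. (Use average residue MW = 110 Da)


MW = n_residues * 110 Da
MW = 317 * 110
MW = 34870 Da

34870 Da


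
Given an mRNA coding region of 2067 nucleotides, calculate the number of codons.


codons = nucleotides / 3
codons = 2067 / 3 = 689

689


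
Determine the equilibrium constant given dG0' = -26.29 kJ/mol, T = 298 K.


Keq = exp(-dG0 * 1000 / (R * T))
Keq = exp(-(-26.29) * 1000 / (8.314 * 298))
Keq = 40586.6776

40586.6776


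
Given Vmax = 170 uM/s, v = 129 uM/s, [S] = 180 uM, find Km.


Km = [S] * (Vmax - v) / v
Km = 180 * (170 - 129) / 129
Km = 57.2093 uM

57.2093 uM


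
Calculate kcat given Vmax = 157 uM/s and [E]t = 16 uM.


kcat = Vmax / [E]t
kcat = 157 / 16
kcat = 9.8125 s^-1

9.8125 s^-1


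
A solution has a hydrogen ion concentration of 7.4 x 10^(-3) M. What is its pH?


pH = -log10([H+])
pH = -log10(7.4 x 10^(-3))
pH = 2.1308

2.1308


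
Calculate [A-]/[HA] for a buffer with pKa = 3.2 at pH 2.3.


[A-]/[HA] = 10^(pH - pKa)
= 10^(2.3 - 3.2)
= 0.1259

0.1259


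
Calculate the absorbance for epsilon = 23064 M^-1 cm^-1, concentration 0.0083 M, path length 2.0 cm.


A = epsilon * c * l
A = 23064 * 0.0083 * 2.0
A = 382.8624

382.8624


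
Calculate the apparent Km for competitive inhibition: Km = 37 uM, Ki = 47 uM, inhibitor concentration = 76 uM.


Km_app = Km * (1 + [I]/Ki)
Km_app = 37 * (1 + 76/47)
Km_app = 96.8298 uM

96.8298 uM


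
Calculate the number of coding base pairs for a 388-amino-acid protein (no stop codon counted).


Each amino acid = 1 codon = 3 bp
bp = 388 * 3 = 1164 bp

1164 bp


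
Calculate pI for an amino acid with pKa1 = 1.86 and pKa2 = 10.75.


pI = (pKa1 + pKa2) / 2
pI = (1.86 + 10.75) / 2
pI = 6.305

6.305


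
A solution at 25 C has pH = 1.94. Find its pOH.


pOH = 14 - pH
pOH = 14 - 1.94
pOH = 12.06

12.06


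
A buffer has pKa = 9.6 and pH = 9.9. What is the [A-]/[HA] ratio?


[A-]/[HA] = 10^(pH - pKa)
= 10^(9.9 - 9.6)
= 1.9953

1.9953


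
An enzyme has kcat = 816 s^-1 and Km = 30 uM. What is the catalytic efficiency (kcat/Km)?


Catalytic efficiency = kcat / Km
= 816 / 30
= 27.2 uM^-1*s^-1

27.2 uM^-1*s^-1


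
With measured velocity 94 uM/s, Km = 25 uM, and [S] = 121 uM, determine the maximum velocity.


Vmax = v * (Km + [S]) / [S]
Vmax = 94 * (25 + 121) / 121
Vmax = 113.4215 uM/s

113.4215 uM/s


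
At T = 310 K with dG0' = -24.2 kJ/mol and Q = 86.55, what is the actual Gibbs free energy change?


dG = dG0' + RT * ln(Q) / 1000
dG = -24.2 + 8.314 * 310 * ln(86.55) / 1000
dG = -12.7032 kJ/mol

-12.7032 kJ/mol


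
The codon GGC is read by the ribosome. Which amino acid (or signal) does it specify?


Standard genetic code lookup.
Codon GGC -> Gly

Gly


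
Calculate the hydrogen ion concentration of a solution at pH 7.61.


[H+] = 10^(-pH)
[H+] = 10^(-7.61)
[H+] = 2.455e-08 M

2.455e-08 M


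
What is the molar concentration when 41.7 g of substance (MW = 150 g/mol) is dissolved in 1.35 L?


C = (mass / MW) / volume
C = (41.7 / 150) / 1.35
C = 0.2059 M

0.2059 M


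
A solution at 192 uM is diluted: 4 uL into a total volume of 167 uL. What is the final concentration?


C2 = C1 * V1 / V2
C2 = 192 * 4 / 167
C2 = 4.5988 uM

4.5988 uM


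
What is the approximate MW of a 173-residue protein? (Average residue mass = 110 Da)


MW = n_residues * 110 Da
MW = 173 * 110
MW = 19030 Da

19030 Da


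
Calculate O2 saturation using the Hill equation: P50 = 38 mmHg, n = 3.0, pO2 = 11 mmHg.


Y = pO2^n / (P50^n + pO2^n)
Y = 11^3.0 / (38^3.0 + 11^3.0)
Y = 2.37%

2.37%


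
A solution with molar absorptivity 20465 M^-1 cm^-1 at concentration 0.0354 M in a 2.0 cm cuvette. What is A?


A = epsilon * c * l
A = 20465 * 0.0354 * 2.0
A = 1448.922

1448.922


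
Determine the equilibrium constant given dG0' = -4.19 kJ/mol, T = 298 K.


Keq = exp(-dG0 * 1000 / (R * T))
Keq = exp(-(-4.19) * 1000 / (8.314 * 298))
Keq = 5.4258

5.4258


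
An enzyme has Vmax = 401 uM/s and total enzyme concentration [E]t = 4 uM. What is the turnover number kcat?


kcat = Vmax / [E]t
kcat = 401 / 4
kcat = 100.25 s^-1

100.25 s^-1


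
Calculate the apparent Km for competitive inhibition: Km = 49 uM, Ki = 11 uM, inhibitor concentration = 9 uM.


Km_app = Km * (1 + [I]/Ki)
Km_app = 49 * (1 + 9/11)
Km_app = 89.0909 uM

89.0909 uM


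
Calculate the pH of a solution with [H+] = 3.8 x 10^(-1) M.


pH = -log10([H+])
pH = -log10(3.8 x 10^(-1))
pH = 0.4202

0.4202


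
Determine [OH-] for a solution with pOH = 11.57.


[OH-] = 10^(-pOH)
[OH-] = 10^(-11.57)
[OH-] = 2.692e-12 M

2.692e-12 M
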